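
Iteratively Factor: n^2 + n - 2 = (n + 2)*(n - 1)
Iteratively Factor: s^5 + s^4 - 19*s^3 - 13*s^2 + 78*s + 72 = (s - 3)*(s^4 + 4*s^3 - 7*s^2 - 34*s - 24) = (s - 3)*(s + 4)*(s^3 - 7*s - 6) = (s - 3)*(s + 2)*(s + 4)*(s^2 - 2*s - 3) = (s - 3)^2*(s + 2)*(s + 4)*(s + 1)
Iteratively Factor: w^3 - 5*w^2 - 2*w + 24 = (w + 2)*(w^2 - 7*w + 12) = (w - 4)*(w + 2)*(w - 3)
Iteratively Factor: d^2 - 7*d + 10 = (d - 5)*(d - 2)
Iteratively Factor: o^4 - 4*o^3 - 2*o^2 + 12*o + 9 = (o + 1)*(o^3 - 5*o^2 + 3*o + 9) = (o - 3)*(o + 1)*(o^2 - 2*o - 3) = (o - 3)*(o + 1)^2*(o - 3)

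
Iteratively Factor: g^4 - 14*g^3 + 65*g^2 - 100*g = (g - 5)*(g^3 - 9*g^2 + 20*g) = (g - 5)^2*(g^2 - 4*g) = g*(g - 5)^2*(g - 4)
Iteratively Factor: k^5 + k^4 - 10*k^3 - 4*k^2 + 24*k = (k - 2)*(k^4 + 3*k^3 - 4*k^2 - 12*k) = (k - 2)*(k + 3)*(k^3 - 4*k) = k*(k - 2)*(k + 3)*(k^2 - 4) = k*(k - 2)^2*(k + 3)*(k + 2)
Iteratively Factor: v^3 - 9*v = (v - 3)*(v^2 + 3*v) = (v - 3)*(v + 3)*(v)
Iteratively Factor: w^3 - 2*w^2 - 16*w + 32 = (w + 4)*(w^2 - 6*w + 8) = (w - 2)*(w + 4)*(w - 4)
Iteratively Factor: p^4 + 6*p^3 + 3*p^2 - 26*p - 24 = (p + 4)*(p^3 + 2*p^2 - 5*p - 6) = (p - 2)*(p + 4)*(p^2 + 4*p + 3) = (p - 2)*(p + 1)*(p + 4)*(p + 3)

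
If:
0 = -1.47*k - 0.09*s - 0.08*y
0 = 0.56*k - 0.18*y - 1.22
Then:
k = 0.321428571428571*y + 2.17857142857143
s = -6.13888888888889*y - 35.5833333333333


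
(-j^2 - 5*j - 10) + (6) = -j^2 - 5*j - 4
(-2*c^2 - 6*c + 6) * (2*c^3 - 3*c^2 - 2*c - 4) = -4*c^5 - 6*c^4 + 34*c^3 + 2*c^2 + 12*c - 24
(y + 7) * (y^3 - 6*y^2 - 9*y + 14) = y^4 + y^3 - 51*y^2 - 49*y + 98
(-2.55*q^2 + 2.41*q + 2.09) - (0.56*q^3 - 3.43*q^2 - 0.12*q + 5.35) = -0.56*q^3 + 0.88*q^2 + 2.53*q - 3.26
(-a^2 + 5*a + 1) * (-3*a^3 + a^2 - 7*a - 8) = 3*a^5 - 16*a^4 + 9*a^3 - 26*a^2 - 47*a - 8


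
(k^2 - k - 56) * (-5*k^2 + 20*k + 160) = -5*k^4 + 25*k^3 + 420*k^2 - 1280*k - 8960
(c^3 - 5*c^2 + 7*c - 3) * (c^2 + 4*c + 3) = c^5 - c^4 - 10*c^3 + 10*c^2 + 9*c - 9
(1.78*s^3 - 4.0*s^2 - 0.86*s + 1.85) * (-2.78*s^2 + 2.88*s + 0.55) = -4.9484*s^5 + 16.2464*s^4 - 8.1502*s^3 - 9.8198*s^2 + 4.855*s + 1.0175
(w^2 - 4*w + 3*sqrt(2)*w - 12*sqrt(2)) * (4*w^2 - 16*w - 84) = 4*w^4 - 32*w^3 + 12*sqrt(2)*w^3 - 96*sqrt(2)*w^2 - 20*w^2 - 60*sqrt(2)*w + 336*w + 1008*sqrt(2)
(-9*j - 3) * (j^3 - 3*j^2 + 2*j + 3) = -9*j^4 + 24*j^3 - 9*j^2 - 33*j - 9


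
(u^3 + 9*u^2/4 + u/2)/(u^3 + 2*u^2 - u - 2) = u*(4*u + 1)/(4*(u^2 - 1))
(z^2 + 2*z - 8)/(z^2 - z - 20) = (z - 2)/(z - 5)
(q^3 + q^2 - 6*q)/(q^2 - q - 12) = q*(q - 2)/(q - 4)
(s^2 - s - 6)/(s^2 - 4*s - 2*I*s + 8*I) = (s^2 - s - 6)/(s^2 - 4*s - 2*I*s + 8*I)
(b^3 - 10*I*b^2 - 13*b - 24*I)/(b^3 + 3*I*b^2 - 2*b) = (b^2 - 11*I*b - 24)/(b*(b + 2*I))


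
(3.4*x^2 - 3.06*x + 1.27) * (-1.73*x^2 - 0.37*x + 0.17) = -5.882*x^4 + 4.0358*x^3 - 0.4869*x^2 - 0.9901*x + 0.2159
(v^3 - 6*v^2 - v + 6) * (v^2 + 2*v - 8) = v^5 - 4*v^4 - 21*v^3 + 52*v^2 + 20*v - 48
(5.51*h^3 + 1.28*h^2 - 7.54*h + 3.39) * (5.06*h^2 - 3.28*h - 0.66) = 27.8806*h^5 - 11.596*h^4 - 45.9874*h^3 + 41.0398*h^2 - 6.1428*h - 2.2374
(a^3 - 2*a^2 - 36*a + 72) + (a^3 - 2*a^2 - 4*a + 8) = 2*a^3 - 4*a^2 - 40*a + 80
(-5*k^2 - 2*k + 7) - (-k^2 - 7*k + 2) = -4*k^2 + 5*k + 5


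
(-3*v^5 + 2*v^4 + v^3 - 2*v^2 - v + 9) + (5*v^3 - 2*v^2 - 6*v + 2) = -3*v^5 + 2*v^4 + 6*v^3 - 4*v^2 - 7*v + 11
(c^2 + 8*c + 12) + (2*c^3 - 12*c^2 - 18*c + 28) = 2*c^3 - 11*c^2 - 10*c + 40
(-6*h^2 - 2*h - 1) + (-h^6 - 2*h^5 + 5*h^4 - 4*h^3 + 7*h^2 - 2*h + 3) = -h^6 - 2*h^5 + 5*h^4 - 4*h^3 + h^2 - 4*h + 2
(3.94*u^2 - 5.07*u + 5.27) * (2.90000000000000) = 11.426*u^2 - 14.703*u + 15.283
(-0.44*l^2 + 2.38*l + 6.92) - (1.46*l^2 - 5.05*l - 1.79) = -1.9*l^2 + 7.43*l + 8.71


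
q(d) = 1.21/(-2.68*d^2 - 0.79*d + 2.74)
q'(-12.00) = -0.00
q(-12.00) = -0.00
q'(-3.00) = -0.05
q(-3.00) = -0.06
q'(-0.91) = -3.22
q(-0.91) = 0.98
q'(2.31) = 0.09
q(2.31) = -0.09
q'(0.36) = 0.74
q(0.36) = 0.57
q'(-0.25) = -0.09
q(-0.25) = 0.44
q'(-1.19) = -510.88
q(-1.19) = -10.52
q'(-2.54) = -0.10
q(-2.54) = -0.10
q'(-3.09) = -0.05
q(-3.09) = -0.06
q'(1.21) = 1.92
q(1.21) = -0.57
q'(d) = 1.21*(5.36*d + 0.79)/(-2.68*d^2 - 0.79*d + 2.74)^2 = (6.4856*d + 0.9559)/(2.68*d^2 + 0.79*d - 2.74)^2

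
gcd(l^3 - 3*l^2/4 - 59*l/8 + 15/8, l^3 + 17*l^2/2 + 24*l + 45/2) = l + 5/2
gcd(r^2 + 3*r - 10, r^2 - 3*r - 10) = 1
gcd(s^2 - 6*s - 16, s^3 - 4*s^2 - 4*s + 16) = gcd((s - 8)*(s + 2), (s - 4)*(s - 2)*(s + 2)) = s + 2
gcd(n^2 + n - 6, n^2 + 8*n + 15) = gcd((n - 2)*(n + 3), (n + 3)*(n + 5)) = n + 3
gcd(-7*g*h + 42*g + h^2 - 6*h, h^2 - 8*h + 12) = h - 6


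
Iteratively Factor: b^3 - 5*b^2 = (b - 5)*(b^2) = b*(b - 5)*(b)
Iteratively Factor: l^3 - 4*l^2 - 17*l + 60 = (l - 5)*(l^2 + l - 12) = (l - 5)*(l + 4)*(l - 3)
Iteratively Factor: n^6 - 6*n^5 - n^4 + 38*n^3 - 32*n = (n + 2)*(n^5 - 8*n^4 + 15*n^3 + 8*n^2 - 16*n) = (n - 4)*(n + 2)*(n^4 - 4*n^3 - n^2 + 4*n) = n*(n - 4)*(n + 2)*(n^3 - 4*n^2 - n + 4) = n*(n - 4)*(n + 1)*(n + 2)*(n^2 - 5*n + 4) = n*(n - 4)*(n - 1)*(n + 1)*(n + 2)*(n - 4)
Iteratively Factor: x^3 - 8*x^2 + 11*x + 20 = (x - 4)*(x^2 - 4*x - 5) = (x - 5)*(x - 4)*(x + 1)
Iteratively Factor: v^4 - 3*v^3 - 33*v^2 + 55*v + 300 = (v + 3)*(v^3 - 6*v^2 - 15*v + 100) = (v + 3)*(v + 4)*(v^2 - 10*v + 25) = (v - 5)*(v + 3)*(v + 4)*(v - 5)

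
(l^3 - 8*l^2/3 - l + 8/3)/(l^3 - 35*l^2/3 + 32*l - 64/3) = (l + 1)/(l - 8)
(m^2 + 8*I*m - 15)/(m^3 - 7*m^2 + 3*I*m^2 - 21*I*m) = (m + 5*I)/(m*(m - 7))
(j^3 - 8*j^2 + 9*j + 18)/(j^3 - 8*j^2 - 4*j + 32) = (j^3 - 8*j^2 + 9*j + 18)/(j^3 - 8*j^2 - 4*j + 32)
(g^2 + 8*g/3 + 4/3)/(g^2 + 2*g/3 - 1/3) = (3*g^2 + 8*g + 4)/(3*g^2 + 2*g - 1)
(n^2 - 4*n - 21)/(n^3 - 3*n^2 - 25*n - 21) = 1/(n + 1)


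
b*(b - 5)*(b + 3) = b^3 - 2*b^2 - 15*b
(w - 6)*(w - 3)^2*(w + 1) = w^4 - 11*w^3 + 33*w^2 - 9*w - 54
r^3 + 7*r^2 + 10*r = r*(r + 2)*(r + 5)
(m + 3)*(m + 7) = m^2 + 10*m + 21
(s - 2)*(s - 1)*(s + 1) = s^3 - 2*s^2 - s + 2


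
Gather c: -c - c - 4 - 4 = -2*c - 8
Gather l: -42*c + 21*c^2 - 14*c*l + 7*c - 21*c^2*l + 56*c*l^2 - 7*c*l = 21*c^2 + 56*c*l^2 - 35*c + l*(-21*c^2 - 21*c)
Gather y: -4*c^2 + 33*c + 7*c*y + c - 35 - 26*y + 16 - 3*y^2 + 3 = -4*c^2 + 34*c - 3*y^2 + y*(7*c - 26) - 16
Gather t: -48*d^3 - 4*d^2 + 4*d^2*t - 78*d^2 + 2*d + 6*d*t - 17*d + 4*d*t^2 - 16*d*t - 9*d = -48*d^3 - 82*d^2 + 4*d*t^2 - 24*d + t*(4*d^2 - 10*d)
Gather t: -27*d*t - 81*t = t*(-27*d - 81)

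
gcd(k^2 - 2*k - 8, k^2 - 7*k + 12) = k - 4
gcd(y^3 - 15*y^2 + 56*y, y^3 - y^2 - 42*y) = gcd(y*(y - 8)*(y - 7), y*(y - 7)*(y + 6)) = y^2 - 7*y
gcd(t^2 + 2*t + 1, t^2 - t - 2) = t + 1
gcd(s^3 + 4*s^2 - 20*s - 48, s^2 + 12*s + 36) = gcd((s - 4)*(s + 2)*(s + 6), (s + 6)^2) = s + 6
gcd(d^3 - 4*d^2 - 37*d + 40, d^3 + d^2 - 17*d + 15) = d^2 + 4*d - 5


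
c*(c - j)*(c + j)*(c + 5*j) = c^4 + 5*c^3*j - c^2*j^2 - 5*c*j^3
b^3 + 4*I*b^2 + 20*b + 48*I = (b - 4*I)*(b + 2*I)*(b + 6*I)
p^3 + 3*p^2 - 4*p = p*(p - 1)*(p + 4)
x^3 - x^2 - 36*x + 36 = (x - 6)*(x - 1)*(x + 6)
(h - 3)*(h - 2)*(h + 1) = h^3 - 4*h^2 + h + 6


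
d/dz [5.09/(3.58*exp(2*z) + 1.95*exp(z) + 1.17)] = (-36.4444*exp(z) - 9.9255)*exp(z)/(3.58*exp(2*z) + 1.95*exp(z) + 1.17)^2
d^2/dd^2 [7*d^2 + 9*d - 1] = 14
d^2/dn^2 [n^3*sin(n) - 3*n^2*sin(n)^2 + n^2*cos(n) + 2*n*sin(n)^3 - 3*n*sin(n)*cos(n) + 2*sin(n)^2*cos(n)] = -n^3*sin(n) + 5*n^2*cos(n) - 6*n^2*cos(2*n) + n*sin(n)/2 - 6*n*sin(2*n) + 9*n*sin(3*n)/2 + 9*cos(n)/2 - 3*cos(2*n) + 3*cos(3*n)/2 - 3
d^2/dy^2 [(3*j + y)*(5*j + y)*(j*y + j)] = 2*j*(8*j + 3*y + 1)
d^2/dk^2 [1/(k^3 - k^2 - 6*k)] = 2*(k*(1 - 3*k)*(-k^2 + k + 6) - (-3*k^2 + 2*k + 6)^2)/(k^3*(-k^2 + k + 6)^3)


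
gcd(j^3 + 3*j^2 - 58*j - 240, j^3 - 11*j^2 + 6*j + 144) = j - 8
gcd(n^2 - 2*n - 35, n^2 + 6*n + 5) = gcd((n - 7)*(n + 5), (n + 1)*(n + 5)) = n + 5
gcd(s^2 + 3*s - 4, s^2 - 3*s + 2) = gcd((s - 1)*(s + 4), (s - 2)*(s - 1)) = s - 1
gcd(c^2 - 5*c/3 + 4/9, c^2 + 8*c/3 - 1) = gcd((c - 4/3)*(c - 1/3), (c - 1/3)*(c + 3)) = c - 1/3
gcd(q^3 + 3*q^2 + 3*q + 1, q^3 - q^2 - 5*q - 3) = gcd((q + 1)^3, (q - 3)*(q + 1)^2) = q^2 + 2*q + 1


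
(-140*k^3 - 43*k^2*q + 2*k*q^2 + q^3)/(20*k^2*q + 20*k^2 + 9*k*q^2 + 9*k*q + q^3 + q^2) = (-7*k + q)/(q + 1)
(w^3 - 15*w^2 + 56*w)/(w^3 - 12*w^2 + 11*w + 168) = w/(w + 3)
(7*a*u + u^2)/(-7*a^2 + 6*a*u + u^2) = u/(-a + u)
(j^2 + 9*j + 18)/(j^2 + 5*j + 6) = (j + 6)/(j + 2)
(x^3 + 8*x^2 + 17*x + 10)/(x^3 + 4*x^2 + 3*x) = (x^2 + 7*x + 10)/(x*(x + 3))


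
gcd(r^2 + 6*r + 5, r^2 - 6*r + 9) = 1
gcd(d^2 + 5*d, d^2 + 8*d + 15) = d + 5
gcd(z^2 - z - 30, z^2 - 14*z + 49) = 1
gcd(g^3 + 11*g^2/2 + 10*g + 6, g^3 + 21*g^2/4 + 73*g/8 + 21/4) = g^2 + 7*g/2 + 3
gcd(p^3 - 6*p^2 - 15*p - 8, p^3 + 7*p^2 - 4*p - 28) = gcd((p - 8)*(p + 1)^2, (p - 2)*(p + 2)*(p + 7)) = 1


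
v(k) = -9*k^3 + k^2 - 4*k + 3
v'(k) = -27*k^2 + 2*k - 4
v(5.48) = -1469.99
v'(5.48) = -803.86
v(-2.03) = 90.53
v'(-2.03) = -119.32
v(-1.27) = 28.13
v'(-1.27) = -50.09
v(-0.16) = 3.70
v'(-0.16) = -5.01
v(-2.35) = 134.72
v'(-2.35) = -157.81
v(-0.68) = 9.01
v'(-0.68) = -17.84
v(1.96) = -68.76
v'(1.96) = -103.80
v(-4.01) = 615.45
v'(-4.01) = -446.18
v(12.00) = -15453.00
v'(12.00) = -3868.00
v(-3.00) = 267.00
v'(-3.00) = -253.00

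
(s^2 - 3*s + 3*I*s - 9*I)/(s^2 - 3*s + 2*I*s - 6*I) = (s + 3*I)/(s + 2*I)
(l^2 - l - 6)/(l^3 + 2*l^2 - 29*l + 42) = (l + 2)/(l^2 + 5*l - 14)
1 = 1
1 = 1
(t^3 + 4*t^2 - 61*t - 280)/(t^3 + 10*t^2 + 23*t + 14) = (t^2 - 3*t - 40)/(t^2 + 3*t + 2)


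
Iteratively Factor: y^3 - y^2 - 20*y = (y + 4)*(y^2 - 5*y) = y*(y + 4)*(y - 5)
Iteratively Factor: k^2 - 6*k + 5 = (k - 5)*(k - 1)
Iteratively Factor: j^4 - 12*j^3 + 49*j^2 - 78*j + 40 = (j - 5)*(j^3 - 7*j^2 + 14*j - 8) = (j - 5)*(j - 2)*(j^2 - 5*j + 4) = (j - 5)*(j - 2)*(j - 1)*(j - 4)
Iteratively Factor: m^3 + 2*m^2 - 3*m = (m - 1)*(m^2 + 3*m) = (m - 1)*(m + 3)*(m)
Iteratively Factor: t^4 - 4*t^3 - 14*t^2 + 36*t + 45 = (t + 1)*(t^3 - 5*t^2 - 9*t + 45) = (t - 3)*(t + 1)*(t^2 - 2*t - 15) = (t - 3)*(t + 1)*(t + 3)*(t - 5)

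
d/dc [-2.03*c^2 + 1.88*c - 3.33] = 1.88 - 4.06*c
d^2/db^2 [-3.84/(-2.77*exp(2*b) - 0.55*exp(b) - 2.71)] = (3.84*(5.54*exp(b) + 0.55)*(11.08*exp(b) + 1.1)*exp(b) - (42.5472*exp(b) + 2.112)*(2.77*exp(2*b) + 0.55*exp(b) + 2.71))*exp(b)/(2.77*exp(2*b) + 0.55*exp(b) + 2.71)^3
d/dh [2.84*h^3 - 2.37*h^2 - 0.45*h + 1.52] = 8.52*h^2 - 4.74*h - 0.45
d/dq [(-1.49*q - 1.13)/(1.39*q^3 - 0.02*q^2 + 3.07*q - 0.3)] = (4.1422*q^3 + 4.6823*q^2 - 0.0452000000000004*q + 3.9161)/(1.9321*q^6 - 0.0556*q^5 + 8.535*q^4 - 0.9568*q^3 + 9.4369*q^2 - 1.842*q + 0.09)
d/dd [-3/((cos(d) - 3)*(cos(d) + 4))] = -(3*sin(d) + 3*sin(2*d))/((cos(d) - 3)^2*(cos(d) + 4)^2)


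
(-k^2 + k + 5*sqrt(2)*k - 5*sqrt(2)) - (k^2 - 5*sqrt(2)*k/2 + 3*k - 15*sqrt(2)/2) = -2*k^2 - 2*k + 15*sqrt(2)*k/2 + 5*sqrt(2)/2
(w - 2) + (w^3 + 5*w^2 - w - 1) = w^3 + 5*w^2 - 3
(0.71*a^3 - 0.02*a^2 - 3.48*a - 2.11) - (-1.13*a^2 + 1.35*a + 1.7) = 0.71*a^3 + 1.11*a^2 - 4.83*a - 3.81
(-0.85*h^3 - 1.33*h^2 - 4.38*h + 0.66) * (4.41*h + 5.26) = -3.7485*h^4 - 10.3363*h^3 - 26.3116*h^2 - 20.1282*h + 3.4716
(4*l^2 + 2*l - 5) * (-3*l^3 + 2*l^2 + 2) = -12*l^5 + 2*l^4 + 19*l^3 - 2*l^2 + 4*l - 10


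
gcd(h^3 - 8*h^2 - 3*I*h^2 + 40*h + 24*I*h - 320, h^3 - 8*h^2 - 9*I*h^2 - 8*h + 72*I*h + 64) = h^2 + h*(-8 - 8*I) + 64*I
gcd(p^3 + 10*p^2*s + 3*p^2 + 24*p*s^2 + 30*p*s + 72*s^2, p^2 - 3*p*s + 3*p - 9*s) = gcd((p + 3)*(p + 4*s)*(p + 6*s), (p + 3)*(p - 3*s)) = p + 3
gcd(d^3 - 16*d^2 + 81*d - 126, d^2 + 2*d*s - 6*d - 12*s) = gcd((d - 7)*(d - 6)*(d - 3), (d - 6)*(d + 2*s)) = d - 6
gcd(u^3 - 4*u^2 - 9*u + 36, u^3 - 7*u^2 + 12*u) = u^2 - 7*u + 12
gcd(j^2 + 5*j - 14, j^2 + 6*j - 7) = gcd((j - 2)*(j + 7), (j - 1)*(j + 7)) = j + 7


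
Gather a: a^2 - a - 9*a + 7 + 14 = a^2 - 10*a + 21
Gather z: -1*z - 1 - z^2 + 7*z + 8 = -z^2 + 6*z + 7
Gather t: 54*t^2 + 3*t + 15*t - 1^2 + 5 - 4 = 54*t^2 + 18*t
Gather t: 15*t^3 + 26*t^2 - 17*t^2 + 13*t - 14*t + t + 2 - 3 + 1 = 15*t^3 + 9*t^2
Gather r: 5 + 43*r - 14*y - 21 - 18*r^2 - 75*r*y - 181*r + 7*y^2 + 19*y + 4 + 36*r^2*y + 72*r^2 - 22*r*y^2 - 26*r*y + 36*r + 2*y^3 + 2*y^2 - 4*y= r^2*(36*y + 54) + r*(-22*y^2 - 101*y - 102) + 2*y^3 + 9*y^2 + y - 12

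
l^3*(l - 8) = l^4 - 8*l^3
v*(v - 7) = v^2 - 7*v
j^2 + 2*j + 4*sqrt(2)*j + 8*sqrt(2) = (j + 2)*(j + 4*sqrt(2))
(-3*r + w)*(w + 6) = -3*r*w - 18*r + w^2 + 6*w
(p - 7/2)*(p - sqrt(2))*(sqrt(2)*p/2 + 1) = sqrt(2)*p^3/2 - 7*sqrt(2)*p^2/4 - sqrt(2)*p + 7*sqrt(2)/2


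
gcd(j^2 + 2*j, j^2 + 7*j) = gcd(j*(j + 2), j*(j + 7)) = j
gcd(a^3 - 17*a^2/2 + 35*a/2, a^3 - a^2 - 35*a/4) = a^2 - 7*a/2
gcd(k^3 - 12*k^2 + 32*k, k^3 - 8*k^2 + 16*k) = k^2 - 4*k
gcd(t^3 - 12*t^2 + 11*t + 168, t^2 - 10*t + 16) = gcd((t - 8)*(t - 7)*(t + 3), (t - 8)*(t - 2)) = t - 8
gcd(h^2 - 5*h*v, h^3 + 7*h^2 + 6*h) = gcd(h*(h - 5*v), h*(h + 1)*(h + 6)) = h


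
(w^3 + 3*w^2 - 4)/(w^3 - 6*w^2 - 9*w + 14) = (w + 2)/(w - 7)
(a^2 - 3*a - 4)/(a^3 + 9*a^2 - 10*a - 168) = (a + 1)/(a^2 + 13*a + 42)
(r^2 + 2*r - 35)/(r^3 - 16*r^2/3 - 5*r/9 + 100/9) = 9*(r + 7)/(9*r^2 - 3*r - 20)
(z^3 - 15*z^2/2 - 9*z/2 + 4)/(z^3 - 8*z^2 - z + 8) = (z - 1/2)/(z - 1)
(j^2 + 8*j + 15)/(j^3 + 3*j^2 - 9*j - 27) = (j + 5)/(j^2 - 9)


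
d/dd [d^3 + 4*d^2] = d*(3*d + 8)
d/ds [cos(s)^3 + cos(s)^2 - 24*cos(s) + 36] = (-3*cos(s)^2 - 2*cos(s) + 24)*sin(s)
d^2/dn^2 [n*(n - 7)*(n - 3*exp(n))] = -3*n^2*exp(n) + 9*n*exp(n) + 6*n + 36*exp(n) - 14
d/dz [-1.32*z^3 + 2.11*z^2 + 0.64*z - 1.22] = -3.96*z^2 + 4.22*z + 0.64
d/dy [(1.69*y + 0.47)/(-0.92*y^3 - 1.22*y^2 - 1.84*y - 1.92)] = (3.1096*y^3 + 3.359*y^2 + 1.1468*y - 2.38)/(0.8464*y^6 + 2.2448*y^5 + 4.874*y^4 + 8.0224*y^3 + 8.0704*y^2 + 7.0656*y + 3.6864)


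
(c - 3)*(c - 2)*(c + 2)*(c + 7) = c^4 + 4*c^3 - 25*c^2 - 16*c + 84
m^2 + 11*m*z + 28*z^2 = (m + 4*z)*(m + 7*z)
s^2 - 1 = (s - 1)*(s + 1)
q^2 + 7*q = q*(q + 7)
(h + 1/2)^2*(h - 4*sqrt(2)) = h^3 - 4*sqrt(2)*h^2 + h^2 - 4*sqrt(2)*h + h/4 - sqrt(2)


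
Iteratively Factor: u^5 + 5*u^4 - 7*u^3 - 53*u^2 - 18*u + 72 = (u + 3)*(u^4 + 2*u^3 - 13*u^2 - 14*u + 24) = (u + 2)*(u + 3)*(u^3 - 13*u + 12) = (u - 1)*(u + 2)*(u + 3)*(u^2 + u - 12) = (u - 1)*(u + 2)*(u + 3)*(u + 4)*(u - 3)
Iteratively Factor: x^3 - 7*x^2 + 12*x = (x)*(x^2 - 7*x + 12) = x*(x - 3)*(x - 4)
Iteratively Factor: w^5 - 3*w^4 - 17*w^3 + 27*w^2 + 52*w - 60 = (w - 1)*(w^4 - 2*w^3 - 19*w^2 + 8*w + 60) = (w - 5)*(w - 1)*(w^3 + 3*w^2 - 4*w - 12) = (w - 5)*(w - 1)*(w + 2)*(w^2 + w - 6) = (w - 5)*(w - 1)*(w + 2)*(w + 3)*(w - 2)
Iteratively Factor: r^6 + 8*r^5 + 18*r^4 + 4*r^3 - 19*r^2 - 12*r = (r + 1)*(r^5 + 7*r^4 + 11*r^3 - 7*r^2 - 12*r) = (r + 1)*(r + 3)*(r^4 + 4*r^3 - r^2 - 4*r) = (r + 1)*(r + 3)*(r + 4)*(r^3 - r) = (r + 1)^2*(r + 3)*(r + 4)*(r^2 - r) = (r - 1)*(r + 1)^2*(r + 3)*(r + 4)*(r)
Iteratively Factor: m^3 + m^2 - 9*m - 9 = (m + 3)*(m^2 - 2*m - 3) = (m - 3)*(m + 3)*(m + 1)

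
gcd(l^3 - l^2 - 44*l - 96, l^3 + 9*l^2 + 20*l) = l + 4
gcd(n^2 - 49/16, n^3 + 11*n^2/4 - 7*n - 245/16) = n + 7/4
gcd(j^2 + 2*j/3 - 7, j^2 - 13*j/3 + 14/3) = j - 7/3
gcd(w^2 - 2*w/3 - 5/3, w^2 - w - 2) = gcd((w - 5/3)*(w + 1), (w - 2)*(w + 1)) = w + 1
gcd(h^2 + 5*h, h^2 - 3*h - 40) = h + 5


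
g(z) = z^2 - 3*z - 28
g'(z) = 2*z - 3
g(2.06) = -29.94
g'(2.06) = 1.12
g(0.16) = -28.45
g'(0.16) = -2.68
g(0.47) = -29.19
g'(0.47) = -2.06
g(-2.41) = -14.96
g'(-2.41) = -7.82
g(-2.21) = -16.49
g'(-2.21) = -7.42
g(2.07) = -29.93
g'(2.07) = 1.14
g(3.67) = -25.54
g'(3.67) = 4.34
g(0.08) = -28.23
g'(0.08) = -2.84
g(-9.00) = 80.00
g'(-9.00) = -21.00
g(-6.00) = 26.00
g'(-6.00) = -15.00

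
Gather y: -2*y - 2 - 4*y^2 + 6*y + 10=-4*y^2 + 4*y + 8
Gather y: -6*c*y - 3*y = y*(-6*c - 3)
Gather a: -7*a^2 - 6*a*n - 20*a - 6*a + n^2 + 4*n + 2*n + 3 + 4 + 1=-7*a^2 + a*(-6*n - 26) + n^2 + 6*n + 8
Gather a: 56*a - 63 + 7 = 56*a - 56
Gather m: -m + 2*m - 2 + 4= m + 2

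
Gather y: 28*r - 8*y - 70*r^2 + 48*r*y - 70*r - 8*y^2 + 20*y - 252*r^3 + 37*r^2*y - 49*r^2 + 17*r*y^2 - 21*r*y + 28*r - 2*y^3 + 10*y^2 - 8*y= -252*r^3 - 119*r^2 - 14*r - 2*y^3 + y^2*(17*r + 2) + y*(37*r^2 + 27*r + 4)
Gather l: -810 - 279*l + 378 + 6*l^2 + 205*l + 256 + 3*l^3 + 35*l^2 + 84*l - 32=3*l^3 + 41*l^2 + 10*l - 208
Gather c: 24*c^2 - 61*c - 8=24*c^2 - 61*c - 8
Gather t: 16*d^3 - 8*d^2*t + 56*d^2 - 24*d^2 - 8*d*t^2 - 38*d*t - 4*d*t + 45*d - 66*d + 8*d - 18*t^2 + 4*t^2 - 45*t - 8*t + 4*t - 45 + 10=16*d^3 + 32*d^2 - 13*d + t^2*(-8*d - 14) + t*(-8*d^2 - 42*d - 49) - 35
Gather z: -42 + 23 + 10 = -9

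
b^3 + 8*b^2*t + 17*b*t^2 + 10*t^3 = (b + t)*(b + 2*t)*(b + 5*t)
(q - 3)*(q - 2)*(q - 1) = q^3 - 6*q^2 + 11*q - 6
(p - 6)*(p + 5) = p^2 - p - 30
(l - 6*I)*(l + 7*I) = l^2 + I*l + 42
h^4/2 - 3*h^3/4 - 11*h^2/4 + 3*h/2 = h*(h/2 + 1)*(h - 3)*(h - 1/2)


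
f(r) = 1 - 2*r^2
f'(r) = -4*r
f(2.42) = -10.71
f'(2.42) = -9.68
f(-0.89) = -0.58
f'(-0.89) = 3.56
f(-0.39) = 0.70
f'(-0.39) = 1.56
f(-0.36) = 0.74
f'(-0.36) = 1.44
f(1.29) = -2.33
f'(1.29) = -5.16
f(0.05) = 1.00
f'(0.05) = -0.20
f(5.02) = -49.40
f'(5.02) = -20.08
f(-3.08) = -17.97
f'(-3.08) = 12.32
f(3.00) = -17.00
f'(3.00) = -12.00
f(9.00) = -161.00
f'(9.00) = -36.00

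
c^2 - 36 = (c - 6)*(c + 6)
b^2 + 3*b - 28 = (b - 4)*(b + 7)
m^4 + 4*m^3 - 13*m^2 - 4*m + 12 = (m - 2)*(m - 1)*(m + 1)*(m + 6)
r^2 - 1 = (r - 1)*(r + 1)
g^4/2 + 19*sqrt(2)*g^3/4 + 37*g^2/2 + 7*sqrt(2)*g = g*(g/2 + sqrt(2))*(g + sqrt(2)/2)*(g + 7*sqrt(2))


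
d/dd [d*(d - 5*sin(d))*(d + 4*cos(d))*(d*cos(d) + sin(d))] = -d^4*sin(d) - 4*d^3*sin(2*d) + 5*d^3*cos(d) - 5*d^3*cos(2*d) + 3*d^2*sin(d) - 25*d^2*sin(2*d)/2 - 5*d^2*cos(d) + 10*d^2*cos(2*d) - 15*d^2*cos(3*d) + 6*d^2 - 5*d*sin(d) + 4*d*sin(2*d) - 25*d*sin(3*d) + 5*d*cos(2*d) - 5*d - 5*cos(d) + 5*cos(3*d)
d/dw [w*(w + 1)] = 2*w + 1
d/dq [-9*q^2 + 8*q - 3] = 8 - 18*q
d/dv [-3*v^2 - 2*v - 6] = -6*v - 2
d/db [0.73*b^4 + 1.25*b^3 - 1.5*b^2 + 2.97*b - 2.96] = 2.92*b^3 + 3.75*b^2 - 3.0*b + 2.97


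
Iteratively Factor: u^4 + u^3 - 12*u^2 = (u + 4)*(u^3 - 3*u^2) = (u - 3)*(u + 4)*(u^2) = u*(u - 3)*(u + 4)*(u)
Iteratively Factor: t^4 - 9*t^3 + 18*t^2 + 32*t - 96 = (t - 3)*(t^3 - 6*t^2 + 32) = (t - 4)*(t - 3)*(t^2 - 2*t - 8) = (t - 4)*(t - 3)*(t + 2)*(t - 4)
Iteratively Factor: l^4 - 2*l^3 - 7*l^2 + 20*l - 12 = (l - 2)*(l^3 - 7*l + 6) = (l - 2)*(l - 1)*(l^2 + l - 6) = (l - 2)^2*(l - 1)*(l + 3)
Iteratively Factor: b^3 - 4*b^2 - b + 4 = (b + 1)*(b^2 - 5*b + 4) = (b - 4)*(b + 1)*(b - 1)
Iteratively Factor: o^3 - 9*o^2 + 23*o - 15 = (o - 1)*(o^2 - 8*o + 15) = (o - 3)*(o - 1)*(o - 5)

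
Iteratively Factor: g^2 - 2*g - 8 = (g - 4)*(g + 2)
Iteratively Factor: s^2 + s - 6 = (s + 3)*(s - 2)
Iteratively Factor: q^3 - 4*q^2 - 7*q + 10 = (q - 5)*(q^2 + q - 2) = (q - 5)*(q + 2)*(q - 1)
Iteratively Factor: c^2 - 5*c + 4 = (c - 1)*(c - 4)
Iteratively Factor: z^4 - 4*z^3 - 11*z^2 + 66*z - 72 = (z - 3)*(z^3 - z^2 - 14*z + 24) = (z - 3)*(z + 4)*(z^2 - 5*z + 6) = (z - 3)^2*(z + 4)*(z - 2)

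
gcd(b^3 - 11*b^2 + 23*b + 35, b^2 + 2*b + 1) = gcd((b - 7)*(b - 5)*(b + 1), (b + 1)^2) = b + 1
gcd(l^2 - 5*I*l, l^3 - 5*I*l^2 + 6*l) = l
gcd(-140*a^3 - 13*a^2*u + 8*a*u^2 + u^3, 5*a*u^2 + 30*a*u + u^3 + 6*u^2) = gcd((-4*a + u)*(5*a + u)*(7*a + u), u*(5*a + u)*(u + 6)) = 5*a + u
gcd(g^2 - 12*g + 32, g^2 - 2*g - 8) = g - 4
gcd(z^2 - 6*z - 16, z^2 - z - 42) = 1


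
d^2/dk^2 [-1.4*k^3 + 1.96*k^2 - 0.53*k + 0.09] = 3.92 - 8.4*k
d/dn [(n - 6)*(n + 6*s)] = 2*n + 6*s - 6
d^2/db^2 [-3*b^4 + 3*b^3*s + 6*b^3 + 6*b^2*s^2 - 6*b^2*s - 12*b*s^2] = -36*b^2 + 18*b*s + 36*b + 12*s^2 - 12*s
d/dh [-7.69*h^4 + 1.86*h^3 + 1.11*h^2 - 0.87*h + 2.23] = -30.76*h^3 + 5.58*h^2 + 2.22*h - 0.87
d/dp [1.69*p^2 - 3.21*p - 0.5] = 3.38*p - 3.21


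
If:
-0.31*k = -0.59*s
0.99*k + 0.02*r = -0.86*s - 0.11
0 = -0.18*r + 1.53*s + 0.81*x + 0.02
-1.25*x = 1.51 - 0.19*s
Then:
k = -0.00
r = -5.34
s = -0.00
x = -1.21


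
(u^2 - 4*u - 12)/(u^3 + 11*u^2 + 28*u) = (u^2 - 4*u - 12)/(u*(u^2 + 11*u + 28))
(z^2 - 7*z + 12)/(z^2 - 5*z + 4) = (z - 3)/(z - 1)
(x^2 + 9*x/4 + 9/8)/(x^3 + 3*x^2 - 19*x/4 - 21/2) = (4*x + 3)/(2*(2*x^2 + 3*x - 14))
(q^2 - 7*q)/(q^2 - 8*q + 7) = q/(q - 1)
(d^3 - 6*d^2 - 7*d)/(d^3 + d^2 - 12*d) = (d^2 - 6*d - 7)/(d^2 + d - 12)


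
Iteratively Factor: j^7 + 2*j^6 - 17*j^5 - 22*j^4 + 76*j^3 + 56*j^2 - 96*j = (j - 2)*(j^6 + 4*j^5 - 9*j^4 - 40*j^3 - 4*j^2 + 48*j) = (j - 2)*(j + 2)*(j^5 + 2*j^4 - 13*j^3 - 14*j^2 + 24*j) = (j - 2)*(j - 1)*(j + 2)*(j^4 + 3*j^3 - 10*j^2 - 24*j) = (j - 3)*(j - 2)*(j - 1)*(j + 2)*(j^3 + 6*j^2 + 8*j) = (j - 3)*(j - 2)*(j - 1)*(j + 2)*(j + 4)*(j^2 + 2*j) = j*(j - 3)*(j - 2)*(j - 1)*(j + 2)*(j + 4)*(j + 2)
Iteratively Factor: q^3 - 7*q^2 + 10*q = (q - 2)*(q^2 - 5*q) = q*(q - 2)*(q - 5)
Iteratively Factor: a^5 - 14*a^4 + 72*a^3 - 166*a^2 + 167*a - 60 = (a - 4)*(a^4 - 10*a^3 + 32*a^2 - 38*a + 15) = (a - 4)*(a - 3)*(a^3 - 7*a^2 + 11*a - 5) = (a - 4)*(a - 3)*(a - 1)*(a^2 - 6*a + 5) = (a - 4)*(a - 3)*(a - 1)^2*(a - 5)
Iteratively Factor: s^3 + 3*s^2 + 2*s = (s)*(s^2 + 3*s + 2) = s*(s + 1)*(s + 2)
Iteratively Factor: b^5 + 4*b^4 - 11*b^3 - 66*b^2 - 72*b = (b + 3)*(b^4 + b^3 - 14*b^2 - 24*b) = (b + 3)^2*(b^3 - 2*b^2 - 8*b) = b*(b + 3)^2*(b^2 - 2*b - 8) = b*(b - 4)*(b + 3)^2*(b + 2)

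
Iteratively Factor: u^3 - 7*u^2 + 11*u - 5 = (u - 1)*(u^2 - 6*u + 5) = (u - 1)^2*(u - 5)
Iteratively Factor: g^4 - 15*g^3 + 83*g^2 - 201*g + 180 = (g - 5)*(g^3 - 10*g^2 + 33*g - 36) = (g - 5)*(g - 4)*(g^2 - 6*g + 9) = (g - 5)*(g - 4)*(g - 3)*(g - 3)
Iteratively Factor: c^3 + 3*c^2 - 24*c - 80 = (c + 4)*(c^2 - c - 20) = (c - 5)*(c + 4)*(c + 4)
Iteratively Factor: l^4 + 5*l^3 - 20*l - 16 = (l + 2)*(l^3 + 3*l^2 - 6*l - 8) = (l - 2)*(l + 2)*(l^2 + 5*l + 4) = (l - 2)*(l + 2)*(l + 4)*(l + 1)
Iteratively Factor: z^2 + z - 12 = (z - 3)*(z + 4)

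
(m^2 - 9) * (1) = m^2 - 9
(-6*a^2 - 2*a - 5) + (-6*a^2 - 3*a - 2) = -12*a^2 - 5*a - 7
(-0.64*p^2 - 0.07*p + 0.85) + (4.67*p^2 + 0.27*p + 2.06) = 4.03*p^2 + 0.2*p + 2.91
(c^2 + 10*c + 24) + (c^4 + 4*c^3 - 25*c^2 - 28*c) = c^4 + 4*c^3 - 24*c^2 - 18*c + 24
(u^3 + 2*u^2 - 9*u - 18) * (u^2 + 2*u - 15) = u^5 + 4*u^4 - 20*u^3 - 66*u^2 + 99*u + 270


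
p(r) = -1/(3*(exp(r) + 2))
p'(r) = exp(r)/(3*(exp(r) + 2)^2)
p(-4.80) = -0.17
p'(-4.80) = 0.00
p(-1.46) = -0.15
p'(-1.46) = 0.02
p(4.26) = -0.00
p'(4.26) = 0.00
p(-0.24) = -0.12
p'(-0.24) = 0.03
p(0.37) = -0.10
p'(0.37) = 0.04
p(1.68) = -0.05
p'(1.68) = 0.03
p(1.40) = -0.06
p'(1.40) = 0.04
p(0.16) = -0.11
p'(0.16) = 0.04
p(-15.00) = -0.17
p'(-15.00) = 0.00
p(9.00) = 0.00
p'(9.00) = 0.00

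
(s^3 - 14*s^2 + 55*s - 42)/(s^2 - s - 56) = (-s^3 + 14*s^2 - 55*s + 42)/(-s^2 + s + 56)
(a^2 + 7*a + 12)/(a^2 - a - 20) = (a + 3)/(a - 5)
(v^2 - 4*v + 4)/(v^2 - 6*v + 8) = (v - 2)/(v - 4)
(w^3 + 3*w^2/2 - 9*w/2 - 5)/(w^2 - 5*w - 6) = (w^2 + w/2 - 5)/(w - 6)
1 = 1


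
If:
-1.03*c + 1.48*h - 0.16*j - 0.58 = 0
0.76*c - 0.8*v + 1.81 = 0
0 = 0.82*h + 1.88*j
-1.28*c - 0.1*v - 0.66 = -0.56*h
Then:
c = -0.67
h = -0.07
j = 0.03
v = 1.62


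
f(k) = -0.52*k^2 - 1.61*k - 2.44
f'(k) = -1.04*k - 1.61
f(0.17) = -2.73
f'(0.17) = -1.79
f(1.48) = -5.96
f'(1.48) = -3.15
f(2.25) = -8.70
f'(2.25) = -3.95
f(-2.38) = -1.55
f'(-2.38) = 0.87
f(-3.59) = -3.36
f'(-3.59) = 2.12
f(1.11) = -4.87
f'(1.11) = -2.76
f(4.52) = -20.34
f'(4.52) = -6.31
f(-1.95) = -1.28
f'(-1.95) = 0.42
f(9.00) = -59.05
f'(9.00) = -10.97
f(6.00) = -30.82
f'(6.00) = -7.85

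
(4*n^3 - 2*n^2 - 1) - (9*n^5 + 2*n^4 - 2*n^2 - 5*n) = -9*n^5 - 2*n^4 + 4*n^3 + 5*n - 1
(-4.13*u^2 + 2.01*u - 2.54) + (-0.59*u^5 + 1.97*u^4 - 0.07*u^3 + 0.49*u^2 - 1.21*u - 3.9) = -0.59*u^5 + 1.97*u^4 - 0.07*u^3 - 3.64*u^2 + 0.8*u - 6.44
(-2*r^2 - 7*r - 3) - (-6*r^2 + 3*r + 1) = 4*r^2 - 10*r - 4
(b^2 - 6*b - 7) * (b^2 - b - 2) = b^4 - 7*b^3 - 3*b^2 + 19*b + 14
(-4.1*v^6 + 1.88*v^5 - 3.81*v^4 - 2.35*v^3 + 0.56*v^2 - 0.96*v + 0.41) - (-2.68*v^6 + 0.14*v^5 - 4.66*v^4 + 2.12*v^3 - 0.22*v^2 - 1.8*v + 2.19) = -1.42*v^6 + 1.74*v^5 + 0.85*v^4 - 4.47*v^3 + 0.78*v^2 + 0.84*v - 1.78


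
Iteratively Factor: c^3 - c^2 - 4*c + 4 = (c + 2)*(c^2 - 3*c + 2) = (c - 1)*(c + 2)*(c - 2)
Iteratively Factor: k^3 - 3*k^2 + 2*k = (k - 2)*(k^2 - k) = k*(k - 2)*(k - 1)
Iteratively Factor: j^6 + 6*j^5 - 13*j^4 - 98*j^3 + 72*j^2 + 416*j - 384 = (j - 3)*(j^5 + 9*j^4 + 14*j^3 - 56*j^2 - 96*j + 128) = (j - 3)*(j + 4)*(j^4 + 5*j^3 - 6*j^2 - 32*j + 32) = (j - 3)*(j + 4)^2*(j^3 + j^2 - 10*j + 8) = (j - 3)*(j - 1)*(j + 4)^2*(j^2 + 2*j - 8) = (j - 3)*(j - 1)*(j + 4)^3*(j - 2)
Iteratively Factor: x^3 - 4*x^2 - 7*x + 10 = (x - 5)*(x^2 + x - 2) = (x - 5)*(x + 2)*(x - 1)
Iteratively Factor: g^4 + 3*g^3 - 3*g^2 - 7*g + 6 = (g - 1)*(g^3 + 4*g^2 + g - 6) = (g - 1)*(g + 2)*(g^2 + 2*g - 3) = (g - 1)*(g + 2)*(g + 3)*(g - 1)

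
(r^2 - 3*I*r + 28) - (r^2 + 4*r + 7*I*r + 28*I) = -4*r - 10*I*r + 28 - 28*I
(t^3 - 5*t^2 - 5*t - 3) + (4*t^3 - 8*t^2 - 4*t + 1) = 5*t^3 - 13*t^2 - 9*t - 2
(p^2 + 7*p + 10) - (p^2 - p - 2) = 8*p + 12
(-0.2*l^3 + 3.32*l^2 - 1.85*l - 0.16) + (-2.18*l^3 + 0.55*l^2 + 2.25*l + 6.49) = -2.38*l^3 + 3.87*l^2 + 0.4*l + 6.33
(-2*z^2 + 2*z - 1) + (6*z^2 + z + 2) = 4*z^2 + 3*z + 1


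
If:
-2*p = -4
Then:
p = 2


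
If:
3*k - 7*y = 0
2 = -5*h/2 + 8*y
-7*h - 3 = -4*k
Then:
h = -8/49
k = 13/28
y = 39/196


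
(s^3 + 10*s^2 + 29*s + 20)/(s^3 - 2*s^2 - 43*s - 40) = (s + 4)/(s - 8)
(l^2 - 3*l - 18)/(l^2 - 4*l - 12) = (l + 3)/(l + 2)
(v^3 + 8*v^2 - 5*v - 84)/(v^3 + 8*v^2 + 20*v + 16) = (v^2 + 4*v - 21)/(v^2 + 4*v + 4)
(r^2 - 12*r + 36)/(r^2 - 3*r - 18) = (r - 6)/(r + 3)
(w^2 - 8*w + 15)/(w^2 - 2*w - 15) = (w - 3)/(w + 3)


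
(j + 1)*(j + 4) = j^2 + 5*j + 4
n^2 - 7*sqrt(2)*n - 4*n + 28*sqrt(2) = (n - 4)*(n - 7*sqrt(2))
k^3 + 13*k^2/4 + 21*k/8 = k*(k + 3/2)*(k + 7/4)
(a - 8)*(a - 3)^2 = a^3 - 14*a^2 + 57*a - 72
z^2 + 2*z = z*(z + 2)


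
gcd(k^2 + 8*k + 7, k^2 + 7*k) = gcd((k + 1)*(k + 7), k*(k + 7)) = k + 7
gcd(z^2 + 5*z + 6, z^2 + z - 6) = z + 3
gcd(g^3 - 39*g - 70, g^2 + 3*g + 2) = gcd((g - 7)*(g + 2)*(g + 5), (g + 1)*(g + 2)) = g + 2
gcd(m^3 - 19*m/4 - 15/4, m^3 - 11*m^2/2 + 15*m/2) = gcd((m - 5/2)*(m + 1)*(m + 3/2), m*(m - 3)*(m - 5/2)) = m - 5/2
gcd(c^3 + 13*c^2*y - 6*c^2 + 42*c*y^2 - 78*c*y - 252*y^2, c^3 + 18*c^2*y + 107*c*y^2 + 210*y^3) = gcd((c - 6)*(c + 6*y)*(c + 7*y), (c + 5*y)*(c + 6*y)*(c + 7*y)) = c^2 + 13*c*y + 42*y^2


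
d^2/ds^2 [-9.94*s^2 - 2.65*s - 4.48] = -19.8800000000000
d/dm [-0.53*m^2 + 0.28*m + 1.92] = 0.28 - 1.06*m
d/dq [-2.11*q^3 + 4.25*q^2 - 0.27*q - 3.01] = -6.33*q^2 + 8.5*q - 0.27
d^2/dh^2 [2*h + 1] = 0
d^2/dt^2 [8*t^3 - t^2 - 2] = 48*t - 2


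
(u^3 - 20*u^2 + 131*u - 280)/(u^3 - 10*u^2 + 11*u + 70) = (u - 8)/(u + 2)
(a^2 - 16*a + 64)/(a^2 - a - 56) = (a - 8)/(a + 7)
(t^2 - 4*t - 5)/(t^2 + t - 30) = (t + 1)/(t + 6)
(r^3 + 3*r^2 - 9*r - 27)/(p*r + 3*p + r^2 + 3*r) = (r^2 - 9)/(p + r)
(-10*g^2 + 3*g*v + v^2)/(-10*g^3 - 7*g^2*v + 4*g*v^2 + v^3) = 1/(g + v)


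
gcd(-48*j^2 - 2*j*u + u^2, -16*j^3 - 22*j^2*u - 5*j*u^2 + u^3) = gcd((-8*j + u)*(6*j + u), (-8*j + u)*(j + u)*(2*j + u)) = -8*j + u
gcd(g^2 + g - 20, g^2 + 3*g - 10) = g + 5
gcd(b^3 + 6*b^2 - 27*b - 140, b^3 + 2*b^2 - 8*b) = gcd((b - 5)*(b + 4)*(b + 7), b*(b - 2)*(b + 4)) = b + 4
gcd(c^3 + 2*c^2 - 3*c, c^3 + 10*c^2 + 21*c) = c^2 + 3*c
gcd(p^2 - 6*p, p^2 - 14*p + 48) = p - 6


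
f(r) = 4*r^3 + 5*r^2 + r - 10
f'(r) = 12*r^2 + 10*r + 1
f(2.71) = 109.04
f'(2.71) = 116.23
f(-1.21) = -10.98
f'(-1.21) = 6.47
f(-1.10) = -10.37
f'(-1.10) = 4.52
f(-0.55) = -9.70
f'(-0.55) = -0.87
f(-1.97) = -23.15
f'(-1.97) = 27.87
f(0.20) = -9.57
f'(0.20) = 3.48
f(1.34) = 9.94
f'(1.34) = 35.95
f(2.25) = 63.12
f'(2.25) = 84.25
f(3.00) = 146.00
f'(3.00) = 139.00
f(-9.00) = -2530.00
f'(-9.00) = 883.00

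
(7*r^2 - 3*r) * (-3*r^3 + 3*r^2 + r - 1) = -21*r^5 + 30*r^4 - 2*r^3 - 10*r^2 + 3*r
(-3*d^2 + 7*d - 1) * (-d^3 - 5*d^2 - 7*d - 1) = 3*d^5 + 8*d^4 - 13*d^3 - 41*d^2 + 1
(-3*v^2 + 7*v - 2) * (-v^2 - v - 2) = 3*v^4 - 4*v^3 + v^2 - 12*v + 4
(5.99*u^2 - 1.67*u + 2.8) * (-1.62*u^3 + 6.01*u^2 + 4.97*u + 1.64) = -9.7038*u^5 + 38.7053*u^4 + 15.1976*u^3 + 18.3517*u^2 + 11.1772*u + 4.592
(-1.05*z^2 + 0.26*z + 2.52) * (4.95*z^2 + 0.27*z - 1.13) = -5.1975*z^4 + 1.0035*z^3 + 13.7307*z^2 + 0.3866*z - 2.8476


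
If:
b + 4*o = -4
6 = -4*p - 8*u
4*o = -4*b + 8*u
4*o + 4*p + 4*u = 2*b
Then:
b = -16/9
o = -5/9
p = 5/6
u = -7/6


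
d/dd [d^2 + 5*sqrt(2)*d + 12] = 2*d + 5*sqrt(2)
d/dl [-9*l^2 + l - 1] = 1 - 18*l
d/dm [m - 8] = 1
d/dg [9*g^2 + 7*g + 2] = 18*g + 7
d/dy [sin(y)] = cos(y)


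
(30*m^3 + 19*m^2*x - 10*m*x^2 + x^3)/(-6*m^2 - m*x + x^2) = (-30*m^3 - 19*m^2*x + 10*m*x^2 - x^3)/(6*m^2 + m*x - x^2)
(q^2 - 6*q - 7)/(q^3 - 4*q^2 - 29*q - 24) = (q - 7)/(q^2 - 5*q - 24)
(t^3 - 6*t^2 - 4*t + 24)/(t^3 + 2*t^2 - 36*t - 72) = (t - 2)/(t + 6)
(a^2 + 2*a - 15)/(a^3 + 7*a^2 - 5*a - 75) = 1/(a + 5)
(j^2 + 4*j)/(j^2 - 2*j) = (j + 4)/(j - 2)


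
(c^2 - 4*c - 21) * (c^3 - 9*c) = c^5 - 4*c^4 - 30*c^3 + 36*c^2 + 189*c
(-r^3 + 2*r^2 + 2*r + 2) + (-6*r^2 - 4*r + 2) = -r^3 - 4*r^2 - 2*r + 4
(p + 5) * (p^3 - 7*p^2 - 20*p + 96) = p^4 - 2*p^3 - 55*p^2 - 4*p + 480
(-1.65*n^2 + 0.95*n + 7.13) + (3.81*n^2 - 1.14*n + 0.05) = 2.16*n^2 - 0.19*n + 7.18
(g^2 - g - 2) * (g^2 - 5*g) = g^4 - 6*g^3 + 3*g^2 + 10*g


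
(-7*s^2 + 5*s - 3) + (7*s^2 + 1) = 5*s - 2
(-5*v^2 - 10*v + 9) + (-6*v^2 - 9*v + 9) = -11*v^2 - 19*v + 18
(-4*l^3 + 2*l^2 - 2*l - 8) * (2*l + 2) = -8*l^4 - 4*l^3 - 20*l - 16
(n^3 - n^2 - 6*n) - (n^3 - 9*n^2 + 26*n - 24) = 8*n^2 - 32*n + 24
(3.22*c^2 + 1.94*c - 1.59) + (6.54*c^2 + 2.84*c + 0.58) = 9.76*c^2 + 4.78*c - 1.01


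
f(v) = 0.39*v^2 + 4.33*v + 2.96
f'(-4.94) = 0.48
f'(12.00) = 13.69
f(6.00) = 42.98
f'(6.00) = 9.01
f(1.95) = 12.89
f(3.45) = 22.54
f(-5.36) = -9.04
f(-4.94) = -8.91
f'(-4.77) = 0.61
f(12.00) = 111.08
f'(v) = 0.78*v + 4.33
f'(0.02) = 4.35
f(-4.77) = -8.82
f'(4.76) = 8.04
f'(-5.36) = 0.15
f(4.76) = 32.41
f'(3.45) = 7.02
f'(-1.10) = 3.47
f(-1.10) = -1.33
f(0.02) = 3.05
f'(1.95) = 5.85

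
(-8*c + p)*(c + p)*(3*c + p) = -24*c^3 - 29*c^2*p - 4*c*p^2 + p^3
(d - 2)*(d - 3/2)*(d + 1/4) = d^3 - 13*d^2/4 + 17*d/8 + 3/4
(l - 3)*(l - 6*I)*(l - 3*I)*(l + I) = l^4 - 3*l^3 - 8*I*l^3 - 9*l^2 + 24*I*l^2 + 27*l - 18*I*l + 54*I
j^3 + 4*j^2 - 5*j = j*(j - 1)*(j + 5)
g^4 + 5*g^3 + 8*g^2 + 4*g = g*(g + 1)*(g + 2)^2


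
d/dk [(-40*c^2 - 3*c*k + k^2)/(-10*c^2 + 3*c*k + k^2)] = 6*c/(4*c^2 - 4*c*k + k^2)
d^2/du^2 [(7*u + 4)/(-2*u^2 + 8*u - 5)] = 4*(-8*(u - 2)^2*(7*u + 4) + 3*(7*u - 8)*(2*u^2 - 8*u + 5))/(2*u^2 - 8*u + 5)^3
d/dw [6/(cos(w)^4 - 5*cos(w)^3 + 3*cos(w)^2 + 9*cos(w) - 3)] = 6*(4*cos(w)^3 - 15*cos(w)^2 + 6*cos(w) + 9)*sin(w)/(cos(w)^4 - 5*cos(w)^3 + 3*cos(w)^2 + 9*cos(w) - 3)^2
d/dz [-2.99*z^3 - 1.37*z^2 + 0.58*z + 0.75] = -8.97*z^2 - 2.74*z + 0.58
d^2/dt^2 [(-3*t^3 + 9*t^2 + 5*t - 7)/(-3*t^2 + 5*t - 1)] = 6*(-38*t^3 + 75*t^2 - 87*t + 40)/(27*t^6 - 135*t^5 + 252*t^4 - 215*t^3 + 84*t^2 - 15*t + 1)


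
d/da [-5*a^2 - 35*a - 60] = -10*a - 35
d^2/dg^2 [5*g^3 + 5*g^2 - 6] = 30*g + 10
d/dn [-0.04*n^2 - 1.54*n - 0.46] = -0.08*n - 1.54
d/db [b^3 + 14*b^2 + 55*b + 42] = 3*b^2 + 28*b + 55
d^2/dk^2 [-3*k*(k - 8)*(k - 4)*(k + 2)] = -36*k^2 + 180*k - 48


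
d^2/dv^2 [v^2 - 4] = 2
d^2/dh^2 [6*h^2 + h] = 12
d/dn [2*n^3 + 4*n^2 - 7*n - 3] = 6*n^2 + 8*n - 7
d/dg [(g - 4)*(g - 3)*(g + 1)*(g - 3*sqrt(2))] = 4*g^3 - 18*g^2 - 9*sqrt(2)*g^2 + 10*g + 36*sqrt(2)*g - 15*sqrt(2) + 12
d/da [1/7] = 0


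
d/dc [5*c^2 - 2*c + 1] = 10*c - 2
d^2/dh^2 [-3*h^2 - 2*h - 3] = -6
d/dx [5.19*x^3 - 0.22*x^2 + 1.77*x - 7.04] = 15.57*x^2 - 0.44*x + 1.77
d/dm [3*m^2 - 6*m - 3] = 6*m - 6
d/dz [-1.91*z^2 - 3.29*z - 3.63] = -3.82*z - 3.29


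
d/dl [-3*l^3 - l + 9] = -9*l^2 - 1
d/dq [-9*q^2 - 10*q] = -18*q - 10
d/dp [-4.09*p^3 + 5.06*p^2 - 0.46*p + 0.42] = -12.27*p^2 + 10.12*p - 0.46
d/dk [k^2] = 2*k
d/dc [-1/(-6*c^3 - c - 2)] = (-18*c^2 - 1)/(6*c^3 + c + 2)^2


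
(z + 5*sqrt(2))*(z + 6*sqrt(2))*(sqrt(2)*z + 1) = sqrt(2)*z^3 + 23*z^2 + 71*sqrt(2)*z + 60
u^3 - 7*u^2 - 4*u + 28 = (u - 7)*(u - 2)*(u + 2)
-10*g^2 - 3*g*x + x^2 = (-5*g + x)*(2*g + x)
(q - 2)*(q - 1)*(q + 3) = q^3 - 7*q + 6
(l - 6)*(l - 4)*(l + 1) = l^3 - 9*l^2 + 14*l + 24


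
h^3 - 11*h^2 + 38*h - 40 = (h - 5)*(h - 4)*(h - 2)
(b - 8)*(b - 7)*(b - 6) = b^3 - 21*b^2 + 146*b - 336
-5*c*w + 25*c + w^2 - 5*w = (-5*c + w)*(w - 5)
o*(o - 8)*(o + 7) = o^3 - o^2 - 56*o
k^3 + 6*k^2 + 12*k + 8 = (k + 2)^3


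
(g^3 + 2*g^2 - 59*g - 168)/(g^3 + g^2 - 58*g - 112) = (g + 3)/(g + 2)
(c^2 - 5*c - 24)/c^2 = 1 - 5/c - 24/c^2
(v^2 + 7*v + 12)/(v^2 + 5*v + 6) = (v + 4)/(v + 2)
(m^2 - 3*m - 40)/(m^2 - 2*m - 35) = (m - 8)/(m - 7)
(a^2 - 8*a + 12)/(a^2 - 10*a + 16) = (a - 6)/(a - 8)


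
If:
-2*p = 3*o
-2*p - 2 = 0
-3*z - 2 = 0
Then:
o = 2/3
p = -1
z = -2/3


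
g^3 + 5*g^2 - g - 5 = (g - 1)*(g + 1)*(g + 5)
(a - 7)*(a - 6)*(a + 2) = a^3 - 11*a^2 + 16*a + 84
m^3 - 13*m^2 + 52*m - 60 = (m - 6)*(m - 5)*(m - 2)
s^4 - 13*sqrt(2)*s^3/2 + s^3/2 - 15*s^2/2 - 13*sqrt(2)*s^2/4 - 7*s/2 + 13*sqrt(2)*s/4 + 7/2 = (s - 1/2)*(s + 1)*(s - 7*sqrt(2))*(s + sqrt(2)/2)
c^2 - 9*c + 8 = (c - 8)*(c - 1)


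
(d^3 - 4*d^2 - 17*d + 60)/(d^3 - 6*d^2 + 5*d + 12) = (d^2 - d - 20)/(d^2 - 3*d - 4)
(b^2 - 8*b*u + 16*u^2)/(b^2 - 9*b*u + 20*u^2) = (-b + 4*u)/(-b + 5*u)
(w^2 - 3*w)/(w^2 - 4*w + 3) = w/(w - 1)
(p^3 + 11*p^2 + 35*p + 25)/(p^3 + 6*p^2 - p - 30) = (p^2 + 6*p + 5)/(p^2 + p - 6)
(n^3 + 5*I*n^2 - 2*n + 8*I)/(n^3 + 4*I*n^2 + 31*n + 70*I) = (n^2 + 3*I*n + 4)/(n^2 + 2*I*n + 35)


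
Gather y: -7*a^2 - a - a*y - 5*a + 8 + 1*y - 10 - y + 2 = -7*a^2 - a*y - 6*a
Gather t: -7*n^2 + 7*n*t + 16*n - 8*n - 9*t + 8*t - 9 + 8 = -7*n^2 + 8*n + t*(7*n - 1) - 1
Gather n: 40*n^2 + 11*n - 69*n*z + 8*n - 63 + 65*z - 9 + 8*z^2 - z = 40*n^2 + n*(19 - 69*z) + 8*z^2 + 64*z - 72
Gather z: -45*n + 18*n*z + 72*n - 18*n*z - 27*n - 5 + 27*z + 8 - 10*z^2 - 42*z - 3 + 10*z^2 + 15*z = 0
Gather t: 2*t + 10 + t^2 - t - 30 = t^2 + t - 20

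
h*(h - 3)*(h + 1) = h^3 - 2*h^2 - 3*h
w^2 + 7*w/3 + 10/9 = (w + 2/3)*(w + 5/3)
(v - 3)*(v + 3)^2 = v^3 + 3*v^2 - 9*v - 27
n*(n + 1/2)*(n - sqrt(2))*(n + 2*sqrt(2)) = n^4 + n^3/2 + sqrt(2)*n^3 - 4*n^2 + sqrt(2)*n^2/2 - 2*n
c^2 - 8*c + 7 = (c - 7)*(c - 1)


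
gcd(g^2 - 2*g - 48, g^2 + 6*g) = g + 6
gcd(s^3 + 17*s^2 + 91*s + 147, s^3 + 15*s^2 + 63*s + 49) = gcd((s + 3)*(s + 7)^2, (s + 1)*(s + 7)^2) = s^2 + 14*s + 49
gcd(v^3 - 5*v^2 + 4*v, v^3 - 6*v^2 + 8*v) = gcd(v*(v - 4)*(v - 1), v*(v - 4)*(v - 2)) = v^2 - 4*v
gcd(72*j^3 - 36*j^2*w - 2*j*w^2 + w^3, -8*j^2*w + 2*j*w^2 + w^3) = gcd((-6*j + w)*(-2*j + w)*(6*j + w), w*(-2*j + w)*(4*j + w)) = -2*j + w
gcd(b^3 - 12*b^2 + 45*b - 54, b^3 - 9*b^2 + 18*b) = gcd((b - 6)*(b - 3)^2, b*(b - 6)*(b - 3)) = b^2 - 9*b + 18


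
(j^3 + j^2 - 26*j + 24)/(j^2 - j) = j + 2 - 24/j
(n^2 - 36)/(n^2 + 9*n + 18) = (n - 6)/(n + 3)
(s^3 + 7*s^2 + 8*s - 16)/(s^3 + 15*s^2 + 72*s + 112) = (s - 1)/(s + 7)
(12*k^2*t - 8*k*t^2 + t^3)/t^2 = 12*k^2/t - 8*k + t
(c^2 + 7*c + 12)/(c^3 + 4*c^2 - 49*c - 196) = (c + 3)/(c^2 - 49)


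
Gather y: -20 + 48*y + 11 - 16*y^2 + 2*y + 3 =-16*y^2 + 50*y - 6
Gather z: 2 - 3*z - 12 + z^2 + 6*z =z^2 + 3*z - 10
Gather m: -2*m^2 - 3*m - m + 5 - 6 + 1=-2*m^2 - 4*m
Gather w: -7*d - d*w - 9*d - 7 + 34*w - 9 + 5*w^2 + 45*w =-16*d + 5*w^2 + w*(79 - d) - 16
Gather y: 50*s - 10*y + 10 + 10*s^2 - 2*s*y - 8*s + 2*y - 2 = 10*s^2 + 42*s + y*(-2*s - 8) + 8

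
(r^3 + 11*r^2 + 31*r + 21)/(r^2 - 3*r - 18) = (r^2 + 8*r + 7)/(r - 6)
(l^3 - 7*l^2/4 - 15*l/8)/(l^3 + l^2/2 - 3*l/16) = 2*(2*l - 5)/(4*l - 1)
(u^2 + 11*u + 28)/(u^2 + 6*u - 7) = (u + 4)/(u - 1)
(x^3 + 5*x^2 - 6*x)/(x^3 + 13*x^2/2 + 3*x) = 2*(x - 1)/(2*x + 1)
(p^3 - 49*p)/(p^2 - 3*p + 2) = p*(p^2 - 49)/(p^2 - 3*p + 2)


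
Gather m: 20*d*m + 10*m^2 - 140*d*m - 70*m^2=-120*d*m - 60*m^2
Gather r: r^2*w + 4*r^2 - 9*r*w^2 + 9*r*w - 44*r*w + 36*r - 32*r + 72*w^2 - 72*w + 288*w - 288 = r^2*(w + 4) + r*(-9*w^2 - 35*w + 4) + 72*w^2 + 216*w - 288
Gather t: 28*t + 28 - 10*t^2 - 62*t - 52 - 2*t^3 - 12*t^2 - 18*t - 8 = -2*t^3 - 22*t^2 - 52*t - 32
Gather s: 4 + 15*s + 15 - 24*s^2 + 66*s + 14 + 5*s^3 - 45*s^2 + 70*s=5*s^3 - 69*s^2 + 151*s + 33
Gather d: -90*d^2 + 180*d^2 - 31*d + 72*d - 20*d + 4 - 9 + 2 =90*d^2 + 21*d - 3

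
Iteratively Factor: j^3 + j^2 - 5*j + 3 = (j - 1)*(j^2 + 2*j - 3) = (j - 1)*(j + 3)*(j - 1)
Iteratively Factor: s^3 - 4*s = (s - 2)*(s^2 + 2*s) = s*(s - 2)*(s + 2)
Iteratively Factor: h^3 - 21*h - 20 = (h - 5)*(h^2 + 5*h + 4) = (h - 5)*(h + 1)*(h + 4)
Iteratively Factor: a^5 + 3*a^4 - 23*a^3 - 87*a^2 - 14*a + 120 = (a + 4)*(a^4 - a^3 - 19*a^2 - 11*a + 30) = (a + 2)*(a + 4)*(a^3 - 3*a^2 - 13*a + 15) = (a - 5)*(a + 2)*(a + 4)*(a^2 + 2*a - 3) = (a - 5)*(a + 2)*(a + 3)*(a + 4)*(a - 1)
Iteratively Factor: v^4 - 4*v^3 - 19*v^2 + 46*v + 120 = (v + 3)*(v^3 - 7*v^2 + 2*v + 40) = (v + 2)*(v + 3)*(v^2 - 9*v + 20) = (v - 5)*(v + 2)*(v + 3)*(v - 4)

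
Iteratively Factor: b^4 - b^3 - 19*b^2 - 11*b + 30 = (b + 2)*(b^3 - 3*b^2 - 13*b + 15) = (b - 1)*(b + 2)*(b^2 - 2*b - 15) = (b - 5)*(b - 1)*(b + 2)*(b + 3)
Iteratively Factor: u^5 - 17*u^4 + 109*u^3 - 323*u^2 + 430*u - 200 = (u - 5)*(u^4 - 12*u^3 + 49*u^2 - 78*u + 40) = (u - 5)*(u - 2)*(u^3 - 10*u^2 + 29*u - 20) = (u - 5)*(u - 4)*(u - 2)*(u^2 - 6*u + 5) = (u - 5)*(u - 4)*(u - 2)*(u - 1)*(u - 5)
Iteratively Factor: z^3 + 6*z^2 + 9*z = (z + 3)*(z^2 + 3*z) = z*(z + 3)*(z + 3)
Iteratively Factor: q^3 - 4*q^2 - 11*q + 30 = (q + 3)*(q^2 - 7*q + 10) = (q - 5)*(q + 3)*(q - 2)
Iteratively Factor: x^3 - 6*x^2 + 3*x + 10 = (x + 1)*(x^2 - 7*x + 10) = (x - 5)*(x + 1)*(x - 2)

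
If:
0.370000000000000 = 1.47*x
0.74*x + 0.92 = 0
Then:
No Solution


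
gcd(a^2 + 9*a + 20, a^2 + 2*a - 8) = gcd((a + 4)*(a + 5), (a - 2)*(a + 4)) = a + 4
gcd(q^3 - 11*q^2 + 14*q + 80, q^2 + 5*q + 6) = q + 2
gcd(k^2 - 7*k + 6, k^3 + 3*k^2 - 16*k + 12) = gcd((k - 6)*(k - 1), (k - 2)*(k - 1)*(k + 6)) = k - 1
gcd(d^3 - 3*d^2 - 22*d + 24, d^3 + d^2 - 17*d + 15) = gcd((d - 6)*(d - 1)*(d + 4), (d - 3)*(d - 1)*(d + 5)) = d - 1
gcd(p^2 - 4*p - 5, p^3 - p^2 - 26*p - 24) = p + 1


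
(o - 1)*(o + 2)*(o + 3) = o^3 + 4*o^2 + o - 6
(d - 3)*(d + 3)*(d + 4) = d^3 + 4*d^2 - 9*d - 36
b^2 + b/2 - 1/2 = (b - 1/2)*(b + 1)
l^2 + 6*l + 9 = (l + 3)^2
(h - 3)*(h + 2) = h^2 - h - 6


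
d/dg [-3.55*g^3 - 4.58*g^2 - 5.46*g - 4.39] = -10.65*g^2 - 9.16*g - 5.46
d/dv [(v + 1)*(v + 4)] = 2*v + 5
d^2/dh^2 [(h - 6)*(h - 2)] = 2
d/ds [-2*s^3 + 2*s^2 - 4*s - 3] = -6*s^2 + 4*s - 4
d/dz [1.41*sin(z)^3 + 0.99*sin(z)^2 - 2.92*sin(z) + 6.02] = (4.23*sin(z)^2 + 1.98*sin(z) - 2.92)*cos(z)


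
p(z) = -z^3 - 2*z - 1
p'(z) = -3*z^2 - 2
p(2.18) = -15.72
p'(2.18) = -16.26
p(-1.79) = 8.32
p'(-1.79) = -11.61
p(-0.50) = 0.12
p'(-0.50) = -2.75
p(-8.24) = 574.96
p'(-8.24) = -205.69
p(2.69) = -25.85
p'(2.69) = -23.71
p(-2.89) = 28.92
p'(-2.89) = -27.06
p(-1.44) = 4.87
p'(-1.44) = -8.22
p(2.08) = -14.16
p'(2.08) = -14.98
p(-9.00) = 746.00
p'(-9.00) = -245.00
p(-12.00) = 1751.00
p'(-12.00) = -434.00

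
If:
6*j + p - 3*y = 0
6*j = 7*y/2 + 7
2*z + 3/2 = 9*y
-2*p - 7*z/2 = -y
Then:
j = 2471/1320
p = -1673/220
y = 133/110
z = 258/55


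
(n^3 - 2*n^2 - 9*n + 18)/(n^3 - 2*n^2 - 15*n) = (n^2 - 5*n + 6)/(n*(n - 5))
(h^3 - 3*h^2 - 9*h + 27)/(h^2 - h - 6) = (h^2 - 9)/(h + 2)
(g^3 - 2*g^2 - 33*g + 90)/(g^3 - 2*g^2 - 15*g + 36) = (g^2 + g - 30)/(g^2 + g - 12)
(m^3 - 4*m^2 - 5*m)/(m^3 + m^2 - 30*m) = (m + 1)/(m + 6)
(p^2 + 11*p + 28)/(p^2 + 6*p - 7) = (p + 4)/(p - 1)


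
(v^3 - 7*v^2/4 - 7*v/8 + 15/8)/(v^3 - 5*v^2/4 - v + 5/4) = (v - 3/2)/(v - 1)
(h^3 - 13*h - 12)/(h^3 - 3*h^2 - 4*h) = (h + 3)/h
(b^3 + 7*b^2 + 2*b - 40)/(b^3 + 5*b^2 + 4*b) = (b^2 + 3*b - 10)/(b*(b + 1))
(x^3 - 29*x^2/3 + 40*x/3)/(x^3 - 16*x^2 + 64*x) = (x - 5/3)/(x - 8)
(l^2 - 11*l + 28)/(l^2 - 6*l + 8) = (l - 7)/(l - 2)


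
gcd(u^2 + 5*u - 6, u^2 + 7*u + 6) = u + 6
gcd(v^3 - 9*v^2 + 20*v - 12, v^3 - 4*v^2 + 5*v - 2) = v^2 - 3*v + 2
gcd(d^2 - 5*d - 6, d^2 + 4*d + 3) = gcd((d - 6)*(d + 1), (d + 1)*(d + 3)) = d + 1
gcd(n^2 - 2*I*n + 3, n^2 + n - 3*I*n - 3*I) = n - 3*I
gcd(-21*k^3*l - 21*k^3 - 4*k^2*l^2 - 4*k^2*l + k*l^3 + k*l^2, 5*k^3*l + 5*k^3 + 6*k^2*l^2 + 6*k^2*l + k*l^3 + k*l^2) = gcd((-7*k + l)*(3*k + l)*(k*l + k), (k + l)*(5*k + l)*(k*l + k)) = k*l + k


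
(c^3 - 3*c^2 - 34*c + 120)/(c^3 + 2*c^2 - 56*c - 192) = (c^2 - 9*c + 20)/(c^2 - 4*c - 32)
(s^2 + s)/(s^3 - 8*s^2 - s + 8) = s/(s^2 - 9*s + 8)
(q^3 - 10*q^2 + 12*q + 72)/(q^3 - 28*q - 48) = (q - 6)/(q + 4)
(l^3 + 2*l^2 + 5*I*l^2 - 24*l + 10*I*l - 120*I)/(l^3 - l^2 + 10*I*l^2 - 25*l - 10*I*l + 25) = (l^2 + 2*l - 24)/(l^2 + l*(-1 + 5*I) - 5*I)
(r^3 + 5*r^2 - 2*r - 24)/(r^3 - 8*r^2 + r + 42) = (r^3 + 5*r^2 - 2*r - 24)/(r^3 - 8*r^2 + r + 42)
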